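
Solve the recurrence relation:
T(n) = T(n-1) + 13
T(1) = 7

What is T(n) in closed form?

Unrolling: T(n) = T(1) + 13·(n-1) = 7 + 13(n-1) = 13n - 6.

Answer: T(n) = 13n - 6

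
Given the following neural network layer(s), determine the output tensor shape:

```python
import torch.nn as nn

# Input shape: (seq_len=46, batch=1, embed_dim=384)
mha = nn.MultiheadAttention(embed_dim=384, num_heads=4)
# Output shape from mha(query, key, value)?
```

Input: (46, 1, 384) -> Output: (46, 1, 384)

Answer: (46, 1, 384)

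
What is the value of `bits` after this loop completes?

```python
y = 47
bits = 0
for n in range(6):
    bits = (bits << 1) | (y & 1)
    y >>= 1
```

Reverse lowest 6 bits of 47
`bits` takes the values: 0 → 1 → 3 → 7 → 15 → 30 → 61

Answer: 61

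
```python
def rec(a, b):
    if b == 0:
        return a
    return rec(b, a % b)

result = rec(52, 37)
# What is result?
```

rec(52, 37) -> rec(37, 15) -> rec(15, 7) -> rec(7, 1) -> rec(1, 0) -> 1

Answer: 1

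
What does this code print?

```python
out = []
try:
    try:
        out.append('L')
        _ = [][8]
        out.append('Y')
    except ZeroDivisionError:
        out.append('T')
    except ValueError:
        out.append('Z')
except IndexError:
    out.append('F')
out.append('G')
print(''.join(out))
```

Execution trace: 'L' (try body) → 'F' (outer except IndexError) → 'G' (after the try/except). Output: LFG

Answer: LFG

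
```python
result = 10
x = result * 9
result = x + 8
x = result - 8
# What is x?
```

Trace:
`result = 10` → result = 10
`x = result * 9` → x = 90
`result = x + 8` → result = 98
`x = result - 8` → x = 90
So x = 90

Answer: 90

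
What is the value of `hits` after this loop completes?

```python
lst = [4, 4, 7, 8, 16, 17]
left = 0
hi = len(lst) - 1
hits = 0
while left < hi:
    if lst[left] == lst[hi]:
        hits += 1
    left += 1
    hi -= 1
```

Count matching pairs from ends
`hits` takes the values: 0

Answer: 0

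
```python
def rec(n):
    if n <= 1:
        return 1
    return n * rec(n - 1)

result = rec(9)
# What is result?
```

rec(9) = 9 * 8 * 7 * 6 * 5 * 4 * 3 * 2 * 1 = 362880

Answer: 362880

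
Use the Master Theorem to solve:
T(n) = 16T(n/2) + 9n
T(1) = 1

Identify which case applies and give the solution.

a=16, b=2, f(n)=9n. log_2(16) = 4. Since c=1 < 4, Case 1 applies: T(n) = Θ(n^log_b(a)) = O(n^4).

Answer: O(n^4) - Case 1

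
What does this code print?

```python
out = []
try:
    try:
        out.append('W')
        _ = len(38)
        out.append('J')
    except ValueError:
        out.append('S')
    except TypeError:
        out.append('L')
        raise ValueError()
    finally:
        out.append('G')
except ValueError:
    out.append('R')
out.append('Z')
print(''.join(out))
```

Execution trace: 'W' (inner try body) → 'L' (inner except TypeError) → 'G' (inner finally) → 'R' (outer except ValueError) → 'Z' (after the try/except). Output: WLGRZ

Answer: WLGRZ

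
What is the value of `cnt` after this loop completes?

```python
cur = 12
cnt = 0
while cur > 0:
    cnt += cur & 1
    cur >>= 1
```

Count set bits in 12 (binary: 0b1100)
`cnt` takes the values: 0 → 1 → 2

Answer: 2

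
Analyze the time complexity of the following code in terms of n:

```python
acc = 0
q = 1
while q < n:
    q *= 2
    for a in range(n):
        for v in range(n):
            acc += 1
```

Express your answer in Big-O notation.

Each loop level contributes: log n × n × n. Multiplying the contributions gives O(n^2 log n).

Answer: O(n^2 log n)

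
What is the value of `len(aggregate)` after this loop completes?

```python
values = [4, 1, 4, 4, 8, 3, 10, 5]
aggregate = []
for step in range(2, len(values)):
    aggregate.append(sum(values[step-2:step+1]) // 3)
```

Number of 3-element averages
`aggregate` takes the values: [] → [3] → [3, 3] → [3, 3, 5] → [3, 3, 5, 5] → [3, 3, 5, 5, 7] → [3, 3, 5, 5, 7, 6]
So `len(aggregate)` = 6

Answer: 6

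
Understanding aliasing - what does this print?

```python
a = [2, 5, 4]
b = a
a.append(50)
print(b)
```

Key concept: basic list aliasing.
Step by step:
`a = [2, 5, 4]` → a = [2, 5, 4]
`b = a` → b = [2, 5, 4] (same object as a)
`a.append(50)` → a = [2, 5, 4, 50] (same object as b); b = [2, 5, 4, 50] (same object as a)
`print(b)` → prints [2, 5, 4, 50]

Answer: [2, 5, 4, 50]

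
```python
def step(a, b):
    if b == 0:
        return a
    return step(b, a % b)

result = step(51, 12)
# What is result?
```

step(51, 12) -> step(12, 3) -> step(3, 0) -> 3

Answer: 3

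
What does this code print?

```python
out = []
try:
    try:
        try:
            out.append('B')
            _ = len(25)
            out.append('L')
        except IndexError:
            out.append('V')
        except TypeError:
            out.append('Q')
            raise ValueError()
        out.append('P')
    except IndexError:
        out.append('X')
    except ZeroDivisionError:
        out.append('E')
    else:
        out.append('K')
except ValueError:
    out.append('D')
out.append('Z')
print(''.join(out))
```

Execution trace: 'B' (inner try body) → 'Q' (inner except TypeError) → 'D' (outer except ValueError) → 'Z' (after the try/except). Output: BQDZ

Answer: BQDZ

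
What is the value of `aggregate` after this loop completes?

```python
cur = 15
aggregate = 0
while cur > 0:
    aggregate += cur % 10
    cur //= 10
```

Sum digits of 15
`aggregate` takes the values: 0 → 5 → 6

Answer: 6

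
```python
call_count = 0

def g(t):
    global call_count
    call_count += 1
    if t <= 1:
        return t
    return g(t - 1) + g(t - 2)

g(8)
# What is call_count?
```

Calls(t) = 1 + Calls(t-1) + Calls(t-2); Calls(0)=Calls(1)=1. For t=8 this gives 67.

Answer: 67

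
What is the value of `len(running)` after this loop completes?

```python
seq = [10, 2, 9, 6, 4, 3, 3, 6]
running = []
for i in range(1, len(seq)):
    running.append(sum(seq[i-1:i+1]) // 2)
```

Number of 2-element averages
`running` takes the values: [] → [6] → [6, 5] → [6, 5, 7] → [6, 5, 7, 5] → [6, 5, 7, 5, 3] → [6, 5, 7, 5, 3, 3] → [6, 5, 7, 5, 3, 3, 4]
So `len(running)` = 7

Answer: 7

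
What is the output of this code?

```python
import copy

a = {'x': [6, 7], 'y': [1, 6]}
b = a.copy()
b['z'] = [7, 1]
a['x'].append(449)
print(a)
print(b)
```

Key concept: shallow copy of dict with mutable values.
Step by step:
`a = {'x': [6, 7], 'y': [1, 6]}` → a = {'x': [6, 7], 'y': [1, 6]}
`b = a.copy()` → b = {'x': [6, 7], 'y': [1, 6]}
`b['z'] = [7, 1]` → b = {'x': [6, 7], 'y': [1, 6], 'z': [7, 1]}
`a['x'].append(449)` → a = {'x': [6, 7, 449], 'y': [1, 6]}; b = {'x': [6, 7, 449], 'y': [1, 6], 'z': [7, 1]}
`print(a)` → prints {'x': [6, 7, 449], 'y': [1, 6]}
`print(b)` → prints {'x': [6, 7, 449], 'y': [1, 6], 'z': [7, 1]}

Answer:
{'x': [6, 7, 449], 'y': [1, 6]}
{'x': [6, 7, 449], 'y': [1, 6], 'z': [7, 1]}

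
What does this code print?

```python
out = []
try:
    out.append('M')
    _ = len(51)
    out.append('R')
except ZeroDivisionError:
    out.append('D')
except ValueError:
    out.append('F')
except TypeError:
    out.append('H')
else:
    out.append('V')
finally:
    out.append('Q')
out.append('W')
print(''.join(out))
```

Execution trace: 'M' (try body) → 'H' (except TypeError) → 'Q' (finally) → 'W' (after the try/except). Output: MHQW

Answer: MHQW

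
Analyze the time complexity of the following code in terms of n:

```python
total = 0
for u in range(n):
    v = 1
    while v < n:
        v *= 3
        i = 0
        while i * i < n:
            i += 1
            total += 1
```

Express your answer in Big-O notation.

Each loop level contributes: n × log n × √n. Multiplying the contributions gives O(n√n log n).

Answer: O(n√n log n)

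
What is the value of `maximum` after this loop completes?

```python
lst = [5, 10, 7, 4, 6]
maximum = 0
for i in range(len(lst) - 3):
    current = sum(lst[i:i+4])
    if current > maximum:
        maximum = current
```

Max sum of 4-element window in [5, 10, 7, 4, 6]
`maximum` takes the values: 0 → 26 → 27

Answer: 27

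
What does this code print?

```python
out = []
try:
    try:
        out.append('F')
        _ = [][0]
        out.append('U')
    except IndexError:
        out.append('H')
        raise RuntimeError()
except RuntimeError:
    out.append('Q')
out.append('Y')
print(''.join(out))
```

Execution trace: 'F' (inner try body) → 'H' (inner except IndexError) → 'Q' (outer except RuntimeError) → 'Y' (after the try/except). Output: FHQY

Answer: FHQY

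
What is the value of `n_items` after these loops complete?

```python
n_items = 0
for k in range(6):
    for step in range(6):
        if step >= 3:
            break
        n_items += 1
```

Inner breaks at 3, outer runs 6 times
`n_items` takes the values: 0 → 1 → 2 → 3 → 4 → 5 → 6 → 7 → 8 → 9 → 10 → 11 → 12 → 13 → 14 → 15 → 16 → 17 → 18

Answer: 18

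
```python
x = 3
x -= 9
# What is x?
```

Trace:
`x = 3` → x = 3
`x -= 9` → x = -6
So x = -6

Answer: -6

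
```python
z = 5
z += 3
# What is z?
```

Trace:
`z = 5` → z = 5
`z += 3` → z = 8
So z = 8

Answer: 8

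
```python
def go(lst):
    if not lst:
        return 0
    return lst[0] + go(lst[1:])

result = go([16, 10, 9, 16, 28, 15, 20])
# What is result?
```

16 + 10 + 9 + 16 + 28 + 15 + 20 + 0 = 114

Answer: 114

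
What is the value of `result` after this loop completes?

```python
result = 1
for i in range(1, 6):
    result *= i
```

5! = 120
`result` takes the values: 1 → 2 → 6 → 24 → 120

Answer: 120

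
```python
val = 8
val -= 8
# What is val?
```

Trace:
`val = 8` → val = 8
`val -= 8` → val = 0
So val = 0

Answer: 0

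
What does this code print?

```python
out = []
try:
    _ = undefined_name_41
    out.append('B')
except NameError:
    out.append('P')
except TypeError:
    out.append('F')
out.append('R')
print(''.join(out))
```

Execution trace: 'P' (except NameError) → 'R' (after the try/except). Output: PR

Answer: PR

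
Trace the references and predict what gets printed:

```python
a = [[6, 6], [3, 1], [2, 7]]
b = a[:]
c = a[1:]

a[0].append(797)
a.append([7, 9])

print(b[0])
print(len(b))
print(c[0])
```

Key concept: slice with nested mutation.
Step by step:
`a = [[6, 6], [3, 1], [2, 7]]` → a = [[6, 6], [3, 1], [2, 7]]
`b = a[:]` → b = [[6, 6], [3, 1], [2, 7]]
`c = a[1:]` → c = [[3, 1], [2, 7]]
`a[0].append(797)` → a = [[6, 6, 797], [3, 1], [2, 7]]; b = [[6, 6, 797], [3, 1], [2, 7]]
`a.append([7, 9])` → a = [[6, 6, 797], [3, 1], [2, 7], [7, 9]]
`print(b[0])` → prints [6, 6, 797]
`print(len(b))` → prints 3
`print(c[0])` → prints [3, 1]

Answer:
[6, 6, 797]
3
[3, 1]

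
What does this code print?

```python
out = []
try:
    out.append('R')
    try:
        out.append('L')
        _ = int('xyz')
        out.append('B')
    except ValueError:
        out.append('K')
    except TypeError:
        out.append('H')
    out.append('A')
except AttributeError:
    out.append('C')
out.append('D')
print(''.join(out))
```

Execution trace: 'R' (try body) → 'L' (inner try body) → 'K' (inner except ValueError) → 'A' (try body, no exception) → 'D' (after the try/except). Output: RLKAD

Answer: RLKAD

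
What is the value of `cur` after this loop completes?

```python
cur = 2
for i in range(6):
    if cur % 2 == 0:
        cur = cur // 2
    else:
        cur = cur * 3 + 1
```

Collatz-style transformation from 2
`cur` takes the values: 2 → 1 → 4 → 2 → 1 → 4 → 2

Answer: 2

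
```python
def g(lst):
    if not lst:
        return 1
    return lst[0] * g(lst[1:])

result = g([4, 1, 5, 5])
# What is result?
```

Product over [4, 1, 5, 5] = 4 * 1 * 5 * 5 = 100

Answer: 100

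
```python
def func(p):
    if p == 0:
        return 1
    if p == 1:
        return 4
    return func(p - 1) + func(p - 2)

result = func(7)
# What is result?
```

Build up from base cases: func(0)=1, func(1)=4, func(2)=5, func(3)=9, func(4)=14, func(5)=23, func(6)=37, ..., func(7)=60

Answer: 60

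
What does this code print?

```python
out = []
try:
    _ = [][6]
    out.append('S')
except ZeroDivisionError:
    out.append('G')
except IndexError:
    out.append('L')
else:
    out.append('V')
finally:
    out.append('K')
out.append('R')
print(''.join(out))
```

Execution trace: 'L' (except IndexError) → 'K' (finally) → 'R' (after the try/except). Output: LKR

Answer: LKR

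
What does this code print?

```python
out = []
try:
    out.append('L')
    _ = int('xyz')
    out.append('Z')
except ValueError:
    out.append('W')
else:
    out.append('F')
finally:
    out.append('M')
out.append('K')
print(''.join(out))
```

Execution trace: 'L' (try body) → 'W' (except ValueError) → 'M' (finally) → 'K' (after the try/except). Output: LWMK

Answer: LWMK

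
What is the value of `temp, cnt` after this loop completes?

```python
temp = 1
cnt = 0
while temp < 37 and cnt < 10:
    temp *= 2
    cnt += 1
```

Double until >= 37 or 10 iterations
`temp, cnt` takes the values: (1, 0) → (2, 0) → (2, 1) → (4, 1) → (4, 2) → (8, 2) → (8, 3) → (16, 3) → (16, 4) → (32, 4) → (32, 5) → (64, 5) → (64, 6)

Answer: 64, 6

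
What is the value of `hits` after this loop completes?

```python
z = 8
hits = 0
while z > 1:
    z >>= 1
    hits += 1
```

Count right shifts until 1
`hits` takes the values: 0 → 1 → 2 → 3

Answer: 3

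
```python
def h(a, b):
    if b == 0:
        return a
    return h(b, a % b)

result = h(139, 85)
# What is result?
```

h(139, 85) -> h(85, 54) -> h(54, 31) -> h(31, 23) -> h(23, 8) -> h(8, 7) -> h(7, 1) -> h(1, 0) -> 1

Answer: 1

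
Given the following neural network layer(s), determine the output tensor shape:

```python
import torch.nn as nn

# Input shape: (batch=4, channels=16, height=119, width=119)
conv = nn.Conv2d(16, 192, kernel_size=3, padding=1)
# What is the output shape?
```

Input: (4, 16, 119, 119) -> Output: (4, 192, 119, 119)

Answer: (4, 192, 119, 119)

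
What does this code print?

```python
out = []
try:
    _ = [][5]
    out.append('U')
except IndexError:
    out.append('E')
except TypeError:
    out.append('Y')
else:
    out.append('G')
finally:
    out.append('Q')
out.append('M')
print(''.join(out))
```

Execution trace: 'E' (except IndexError) → 'Q' (finally) → 'M' (after the try/except). Output: EQM

Answer: EQM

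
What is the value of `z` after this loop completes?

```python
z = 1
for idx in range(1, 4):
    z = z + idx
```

Start at 1, add 1 through 3
`z` takes the values: 1 → 2 → 4 → 7

Answer: 7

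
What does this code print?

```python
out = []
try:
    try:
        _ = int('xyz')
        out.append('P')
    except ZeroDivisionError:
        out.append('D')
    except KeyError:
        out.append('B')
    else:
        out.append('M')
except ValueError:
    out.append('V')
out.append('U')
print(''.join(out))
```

Execution trace: 'V' (outer except ValueError) → 'U' (after the try/except). Output: VU

Answer: VU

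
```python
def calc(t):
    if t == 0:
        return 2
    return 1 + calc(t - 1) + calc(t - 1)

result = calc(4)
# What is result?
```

calc(t) = 1 + 2·calc(t-1), calc(0)=2. Closed form: (2+1)·2^4 - 1 = 47.

Answer: 47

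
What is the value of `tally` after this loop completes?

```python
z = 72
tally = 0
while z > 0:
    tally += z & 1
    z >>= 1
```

Count set bits in 72 (binary: 0b1001000)
`tally` takes the values: 0 → 1 → 2

Answer: 2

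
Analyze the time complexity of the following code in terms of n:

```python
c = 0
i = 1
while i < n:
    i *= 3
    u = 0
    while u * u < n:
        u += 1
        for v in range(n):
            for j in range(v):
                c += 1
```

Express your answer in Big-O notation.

Each loop level contributes: log n × √n × n × n. Multiplying the contributions gives O(n^2√n log n).

Answer: O(n^2√n log n)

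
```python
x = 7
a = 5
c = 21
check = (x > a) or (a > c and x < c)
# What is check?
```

Trace:
`x = 7` → x = 7
`a = 5` → a = 5
`c = 21` → c = 21
`check = (x > a) or (a > c and x < c)` → check = True
So check = True

Answer: True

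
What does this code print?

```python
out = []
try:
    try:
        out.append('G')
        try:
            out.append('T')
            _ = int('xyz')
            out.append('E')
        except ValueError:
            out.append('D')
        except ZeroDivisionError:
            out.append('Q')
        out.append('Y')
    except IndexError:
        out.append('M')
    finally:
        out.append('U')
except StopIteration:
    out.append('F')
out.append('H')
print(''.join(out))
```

Execution trace: 'G' (try body) → 'T' (inner try body) → 'D' (inner except ValueError) → 'Y' (try body, no exception) → 'U' (finally) → 'H' (after the try/except). Output: GTDYUH

Answer: GTDYUH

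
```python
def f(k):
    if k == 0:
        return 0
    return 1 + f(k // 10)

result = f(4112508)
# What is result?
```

Count of digits of 4112508: 7

Answer: 7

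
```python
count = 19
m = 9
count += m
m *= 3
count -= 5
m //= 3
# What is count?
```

Trace:
`count = 19` → count = 19
`m = 9` → m = 9
`count += m` → count = 28
`m *= 3` → m = 27
`count -= 5` → count = 23
`m //= 3` → m = 9
So count = 23

Answer: 23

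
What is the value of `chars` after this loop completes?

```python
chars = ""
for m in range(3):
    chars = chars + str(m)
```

Concatenate digits 0 to 2
`chars` takes the values: "" → "0" → "01" → "012"

Answer: "012"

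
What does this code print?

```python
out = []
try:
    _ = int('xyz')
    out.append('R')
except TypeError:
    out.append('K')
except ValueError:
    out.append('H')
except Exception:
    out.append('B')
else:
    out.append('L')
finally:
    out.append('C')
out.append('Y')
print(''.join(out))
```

Execution trace: 'H' (except ValueError) → 'C' (finally) → 'Y' (after the try/except). Output: HCY

Answer: HCY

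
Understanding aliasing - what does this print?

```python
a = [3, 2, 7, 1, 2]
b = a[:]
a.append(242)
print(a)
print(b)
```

Key concept: slice [:] creates copy.
Step by step:
`a = [3, 2, 7, 1, 2]` → a = [3, 2, 7, 1, 2]
`b = a[:]` → b = [3, 2, 7, 1, 2]
`a.append(242)` → a = [3, 2, 7, 1, 2, 242]
`print(a)` → prints [3, 2, 7, 1, 2, 242]
`print(b)` → prints [3, 2, 7, 1, 2]

Answer:
[3, 2, 7, 1, 2, 242]
[3, 2, 7, 1, 2]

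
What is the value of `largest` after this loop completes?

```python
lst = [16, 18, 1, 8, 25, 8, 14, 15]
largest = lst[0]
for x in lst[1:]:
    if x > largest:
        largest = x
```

Maximum of [16, 18, 1, 8, 25, 8, 14, 15]
`largest` takes the values: 16 → 18 → 25

Answer: 25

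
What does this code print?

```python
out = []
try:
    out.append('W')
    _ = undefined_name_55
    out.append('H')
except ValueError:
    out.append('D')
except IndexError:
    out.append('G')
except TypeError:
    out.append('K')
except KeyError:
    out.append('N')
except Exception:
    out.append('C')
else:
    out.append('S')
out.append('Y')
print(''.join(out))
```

Execution trace: 'W' (try body) → 'C' (except Exception) → 'Y' (after the try/except). Output: WCY

Answer: WCY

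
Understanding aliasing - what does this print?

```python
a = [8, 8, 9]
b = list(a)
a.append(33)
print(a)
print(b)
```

Key concept: list() constructor creates copy.
Step by step:
`a = [8, 8, 9]` → a = [8, 8, 9]
`b = list(a)` → b = [8, 8, 9]
`a.append(33)` → a = [8, 8, 9, 33]
`print(a)` → prints [8, 8, 9, 33]
`print(b)` → prints [8, 8, 9]

Answer:
[8, 8, 9, 33]
[8, 8, 9]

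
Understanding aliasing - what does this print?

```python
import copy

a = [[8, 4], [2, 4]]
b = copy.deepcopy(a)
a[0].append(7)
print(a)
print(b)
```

Key concept: deep copy is fully independent.
Step by step:
`a = [[8, 4], [2, 4]]` → a = [[8, 4], [2, 4]]
`b = copy.deepcopy(a)` → b = [[8, 4], [2, 4]]
`a[0].append(7)` → a = [[8, 4, 7], [2, 4]]
`print(a)` → prints [[8, 4, 7], [2, 4]]
`print(b)` → prints [[8, 4], [2, 4]]

Answer:
[[8, 4, 7], [2, 4]]
[[8, 4], [2, 4]]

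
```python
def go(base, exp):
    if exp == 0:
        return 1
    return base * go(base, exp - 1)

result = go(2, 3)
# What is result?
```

go(2, 3) = 2 * 2 * 2 = 8

Answer: 8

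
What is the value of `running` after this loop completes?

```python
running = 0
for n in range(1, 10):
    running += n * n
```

Sum of squares 1² to 9² = 285
`running` takes the values: 0 → 1 → 5 → 14 → 30 → 55 → 91 → 140 → 204 → 285

Answer: 285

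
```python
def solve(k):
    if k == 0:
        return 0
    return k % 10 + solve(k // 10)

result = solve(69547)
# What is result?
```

Sum of digits of 69547: 7 + 4 + 5 + 9 + 6 = 31

Answer: 31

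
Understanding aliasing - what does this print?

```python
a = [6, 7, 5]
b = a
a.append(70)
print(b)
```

Key concept: basic list aliasing.
Step by step:
`a = [6, 7, 5]` → a = [6, 7, 5]
`b = a` → b = [6, 7, 5] (same object as a)
`a.append(70)` → a = [6, 7, 5, 70] (same object as b); b = [6, 7, 5, 70] (same object as a)
`print(b)` → prints [6, 7, 5, 70]

Answer: [6, 7, 5, 70]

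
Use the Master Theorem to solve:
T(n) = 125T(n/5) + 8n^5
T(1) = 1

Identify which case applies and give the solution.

a=125, b=5, f(n)=8n^5. log_5(125) = 3. Since c=5 > 3 and the regularity condition holds (125(n/5)^5 = (125/5^5)n^5 with 125/5^5 < 1), Case 3 applies: T(n) = Θ(f(n)) = O(n^5).

Answer: O(n^5) - Case 3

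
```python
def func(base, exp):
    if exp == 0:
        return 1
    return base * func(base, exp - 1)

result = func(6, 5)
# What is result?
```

func(6, 5) = 6 * 6 * 6 * 6 * 6 = 7776

Answer: 7776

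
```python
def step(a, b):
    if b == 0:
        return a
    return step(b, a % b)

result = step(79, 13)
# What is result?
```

step(79, 13) -> step(13, 1) -> step(1, 0) -> 1

Answer: 1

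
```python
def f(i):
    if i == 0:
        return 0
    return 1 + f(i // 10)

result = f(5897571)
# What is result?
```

Count of digits of 5897571: 7

Answer: 7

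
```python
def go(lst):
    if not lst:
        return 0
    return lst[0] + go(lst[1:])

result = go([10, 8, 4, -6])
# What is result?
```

10 + 8 + 4 + (-6) + 0 = 16

Answer: 16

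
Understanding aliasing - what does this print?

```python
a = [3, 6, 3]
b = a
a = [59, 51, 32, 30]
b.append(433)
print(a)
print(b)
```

Key concept: rebinding vs mutation: a is rebound to a new list, b still points at the original.
Step by step:
`a = [3, 6, 3]` → a = [3, 6, 3]
`b = a` → b = [3, 6, 3] (same object as a)
`a = [59, 51, 32, 30]` → a = [59, 51, 32, 30]
`b.append(433)` → b = [3, 6, 3, 433]
`print(a)` → prints [59, 51, 32, 30]
`print(b)` → prints [3, 6, 3, 433]

Answer:
[59, 51, 32, 30]
[3, 6, 3, 433]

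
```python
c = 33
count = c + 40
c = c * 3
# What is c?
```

Trace:
`c = 33` → c = 33
`count = c + 40` → count = 73
`c = c * 3` → c = 99
So c = 99

Answer: 99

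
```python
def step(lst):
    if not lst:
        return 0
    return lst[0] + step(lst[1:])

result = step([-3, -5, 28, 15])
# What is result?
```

(-3) + (-5) + 28 + 15 + 0 = 35

Answer: 35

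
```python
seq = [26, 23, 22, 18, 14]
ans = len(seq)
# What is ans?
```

Trace:
`seq = [26, 23, 22, 18, 14]` → seq = [26, 23, 22, 18, 14]
`ans = len(seq)` → ans = 5
So ans = 5

Answer: 5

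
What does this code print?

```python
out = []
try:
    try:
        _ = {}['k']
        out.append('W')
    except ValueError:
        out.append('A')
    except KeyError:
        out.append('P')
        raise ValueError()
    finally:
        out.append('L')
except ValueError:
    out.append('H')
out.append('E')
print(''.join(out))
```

Execution trace: 'P' (inner except KeyError) → 'L' (inner finally) → 'H' (outer except ValueError) → 'E' (after the try/except). Output: PLHE

Answer: PLHE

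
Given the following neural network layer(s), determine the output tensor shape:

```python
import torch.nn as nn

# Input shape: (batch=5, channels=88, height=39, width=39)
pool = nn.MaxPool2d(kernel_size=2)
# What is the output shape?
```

Input: (5, 88, 39, 39) -> Output: (5, 88, 19, 19)

Answer: (5, 88, 19, 19)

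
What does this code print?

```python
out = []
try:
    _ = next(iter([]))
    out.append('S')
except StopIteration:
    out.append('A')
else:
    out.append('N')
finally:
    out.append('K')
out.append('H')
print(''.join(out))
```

Execution trace: 'A' (except StopIteration) → 'K' (finally) → 'H' (after the try/except). Output: AKH

Answer: AKH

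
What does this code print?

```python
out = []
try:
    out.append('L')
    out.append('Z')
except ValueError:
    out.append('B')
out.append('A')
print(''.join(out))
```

Execution trace: 'L' (try body) → 'Z' (try body, no exception) → 'A' (after the try/except). Output: LZA

Answer: LZA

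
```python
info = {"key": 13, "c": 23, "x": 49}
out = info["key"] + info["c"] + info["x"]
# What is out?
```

Trace:
`info = {"key": 13, "c": 23, "x": 49}` → info = {'key': 13, 'c': 23, 'x': 49}
`out = info["key"] + info["c"] + info["x"]` → out = 85
So out = 85

Answer: 85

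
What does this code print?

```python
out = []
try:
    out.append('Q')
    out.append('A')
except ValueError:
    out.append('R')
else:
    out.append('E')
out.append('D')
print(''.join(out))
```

Execution trace: 'Q' (try body) → 'A' (try body, no exception) → 'E' (else) → 'D' (after the try/except). Output: QAED

Answer: QAED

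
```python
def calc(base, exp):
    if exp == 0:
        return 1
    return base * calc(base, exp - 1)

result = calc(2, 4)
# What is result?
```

calc(2, 4) = 2 * 2 * 2 * 2 = 16

Answer: 16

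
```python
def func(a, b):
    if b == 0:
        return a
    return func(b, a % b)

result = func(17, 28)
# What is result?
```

func(17, 28) -> func(28, 17) -> func(17, 11) -> func(11, 6) -> func(6, 5) -> func(5, 1) -> func(1, 0) -> 1

Answer: 1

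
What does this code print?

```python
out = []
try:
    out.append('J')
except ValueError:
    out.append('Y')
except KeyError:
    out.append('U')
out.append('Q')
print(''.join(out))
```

Execution trace: 'J' (try body, no exception) → 'Q' (after the try/except). Output: JQ

Answer: JQ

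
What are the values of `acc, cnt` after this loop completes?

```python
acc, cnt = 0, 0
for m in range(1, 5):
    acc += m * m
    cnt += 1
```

Sum of squares and count
`acc, cnt` takes the values: (0, 0) → (1, 0) → (1, 1) → (5, 1) → (5, 2) → (14, 2) → (14, 3) → (30, 3) → (30, 4)

Answer: 30, 4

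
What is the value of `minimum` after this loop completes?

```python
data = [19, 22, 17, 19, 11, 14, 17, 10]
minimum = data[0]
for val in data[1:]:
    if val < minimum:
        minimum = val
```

Minimum of [19, 22, 17, 19, 11, 14, 17, 10]
`minimum` takes the values: 19 → 17 → 11 → 10

Answer: 10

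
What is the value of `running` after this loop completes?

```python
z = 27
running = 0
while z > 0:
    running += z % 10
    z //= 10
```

Sum digits of 27
`running` takes the values: 0 → 7 → 9

Answer: 9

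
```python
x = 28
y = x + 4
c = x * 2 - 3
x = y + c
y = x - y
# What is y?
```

Trace:
`x = 28` → x = 28
`y = x + 4` → y = 32
`c = x * 2 - 3` → c = 53
`x = y + c` → x = 85
`y = x - y` → y = 53
So y = 53

Answer: 53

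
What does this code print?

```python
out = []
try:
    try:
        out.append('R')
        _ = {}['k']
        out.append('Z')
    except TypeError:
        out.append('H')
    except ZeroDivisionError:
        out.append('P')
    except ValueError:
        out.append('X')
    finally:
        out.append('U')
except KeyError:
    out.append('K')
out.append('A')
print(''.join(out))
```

Execution trace: 'R' (try body) → 'U' (finally) → 'K' (outer except KeyError) → 'A' (after the try/except). Output: RUKA

Answer: RUKA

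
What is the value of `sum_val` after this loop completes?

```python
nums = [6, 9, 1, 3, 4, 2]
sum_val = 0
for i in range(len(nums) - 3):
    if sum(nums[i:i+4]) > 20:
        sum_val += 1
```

Count windows with sum > 20
`sum_val` takes the values: 0

Answer: 0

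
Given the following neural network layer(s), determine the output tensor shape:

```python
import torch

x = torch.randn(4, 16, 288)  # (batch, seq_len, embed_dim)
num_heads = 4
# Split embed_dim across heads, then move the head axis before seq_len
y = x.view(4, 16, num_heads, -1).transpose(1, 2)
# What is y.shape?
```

Input: (4, 16, 288) -> head_dim = 288 // 4 = 72; after view: (4, 16, 4, 72) -> after transpose(1, 2): (4, 4, 16, 72) -> Output: (4, 4, 16, 72)

Answer: (4, 4, 16, 72)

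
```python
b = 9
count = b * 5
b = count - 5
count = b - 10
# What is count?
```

Trace:
`b = 9` → b = 9
`count = b * 5` → count = 45
`b = count - 5` → b = 40
`count = b - 10` → count = 30
So count = 30

Answer: 30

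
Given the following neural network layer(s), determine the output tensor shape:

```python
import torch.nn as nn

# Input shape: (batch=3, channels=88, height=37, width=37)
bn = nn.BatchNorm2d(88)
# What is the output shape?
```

Input: (3, 88, 37, 37) -> Output: (3, 88, 37, 37)

Answer: (3, 88, 37, 37)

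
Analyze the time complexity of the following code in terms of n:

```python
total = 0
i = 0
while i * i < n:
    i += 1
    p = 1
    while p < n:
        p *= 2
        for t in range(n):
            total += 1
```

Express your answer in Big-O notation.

Each loop level contributes: √n × log n × n. Multiplying the contributions gives O(n√n log n).

Answer: O(n√n log n)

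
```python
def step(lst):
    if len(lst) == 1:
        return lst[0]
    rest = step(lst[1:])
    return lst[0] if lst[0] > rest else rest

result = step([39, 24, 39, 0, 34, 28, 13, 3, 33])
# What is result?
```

Recursive max over [39, 24, 39, 0, 34, 28, 13, 3, 33] = 39

Answer: 39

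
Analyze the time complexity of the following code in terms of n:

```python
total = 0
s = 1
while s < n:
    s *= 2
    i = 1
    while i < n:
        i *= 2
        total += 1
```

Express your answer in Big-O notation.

Each loop level contributes: log n × log n. Multiplying the contributions gives O(log² n).

Answer: O(log² n)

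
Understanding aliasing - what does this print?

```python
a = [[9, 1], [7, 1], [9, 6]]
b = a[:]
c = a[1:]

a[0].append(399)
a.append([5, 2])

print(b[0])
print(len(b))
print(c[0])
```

Key concept: slice with nested mutation.
Step by step:
`a = [[9, 1], [7, 1], [9, 6]]` → a = [[9, 1], [7, 1], [9, 6]]
`b = a[:]` → b = [[9, 1], [7, 1], [9, 6]]
`c = a[1:]` → c = [[7, 1], [9, 6]]
`a[0].append(399)` → a = [[9, 1, 399], [7, 1], [9, 6]]; b = [[9, 1, 399], [7, 1], [9, 6]]
`a.append([5, 2])` → a = [[9, 1, 399], [7, 1], [9, 6], [5, 2]]
`print(b[0])` → prints [9, 1, 399]
`print(len(b))` → prints 3
`print(c[0])` → prints [7, 1]

Answer:
[9, 1, 399]
3
[7, 1]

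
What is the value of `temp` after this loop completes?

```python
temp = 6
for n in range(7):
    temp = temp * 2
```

Multiply by 2, 7 times: 6 * 2^7 = 768
`temp` takes the values: 6 → 12 → 24 → 48 → 96 → 192 → 384 → 768

Answer: 768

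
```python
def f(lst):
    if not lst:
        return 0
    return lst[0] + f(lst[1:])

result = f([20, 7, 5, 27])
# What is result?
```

20 + 7 + 5 + 27 + 0 = 59

Answer: 59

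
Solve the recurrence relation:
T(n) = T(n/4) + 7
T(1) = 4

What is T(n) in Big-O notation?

Each step divides n by 4 and adds 7. After log_4(n) steps we reach T(1)=4. So T(n) = 7·log_4(n) + 4 = O(log n).

Answer: O(log n)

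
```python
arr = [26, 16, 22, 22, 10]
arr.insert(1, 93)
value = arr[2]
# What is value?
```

Trace:
`arr = [26, 16, 22, 22, 10]` → arr = [26, 16, 22, 22, 10]
`arr.insert(1, 93)` → arr = [26, 93, 16, 22, 22, 10]
`value = arr[2]` → value = 16
So value = 16

Answer: 16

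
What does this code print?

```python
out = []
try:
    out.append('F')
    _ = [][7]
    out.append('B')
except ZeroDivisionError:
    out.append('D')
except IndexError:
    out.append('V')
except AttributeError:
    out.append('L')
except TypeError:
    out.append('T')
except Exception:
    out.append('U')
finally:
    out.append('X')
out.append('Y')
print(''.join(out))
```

Execution trace: 'F' (try body) → 'V' (except IndexError) → 'X' (finally) → 'Y' (after the try/except). Output: FVXY

Answer: FVXY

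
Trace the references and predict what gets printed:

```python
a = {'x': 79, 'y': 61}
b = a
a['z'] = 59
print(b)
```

Key concept: dict aliasing.
Step by step:
`a = {'x': 79, 'y': 61}` → a = {'x': 79, 'y': 61}
`b = a` → b = {'x': 79, 'y': 61} (same object as a)
`a['z'] = 59` → a = {'x': 79, 'y': 61, 'z': 59} (same object as b); b = {'x': 79, 'y': 61, 'z': 59} (same object as a)
`print(b)` → prints {'x': 79, 'y': 61, 'z': 59}

Answer: {'x': 79, 'y': 61, 'z': 59}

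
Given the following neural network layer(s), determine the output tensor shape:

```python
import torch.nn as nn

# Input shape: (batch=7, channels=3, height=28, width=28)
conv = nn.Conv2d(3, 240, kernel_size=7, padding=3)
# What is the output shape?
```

Input: (7, 3, 28, 28) -> Output: (7, 240, 28, 28)

Answer: (7, 240, 28, 28)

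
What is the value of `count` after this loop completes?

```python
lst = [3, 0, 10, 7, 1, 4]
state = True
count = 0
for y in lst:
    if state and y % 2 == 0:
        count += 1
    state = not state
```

Count even values at even positions
`count` takes the values: 0 → 1

Answer: 1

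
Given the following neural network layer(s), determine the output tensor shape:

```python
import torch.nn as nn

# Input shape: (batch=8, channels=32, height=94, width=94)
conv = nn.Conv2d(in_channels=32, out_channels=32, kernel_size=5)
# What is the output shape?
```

Input: (8, 32, 94, 94) -> Output: (8, 32, 90, 90)

Answer: (8, 32, 90, 90)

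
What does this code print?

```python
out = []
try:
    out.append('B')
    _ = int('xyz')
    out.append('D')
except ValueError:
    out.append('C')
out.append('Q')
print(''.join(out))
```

Execution trace: 'B' (try body) → 'C' (except ValueError) → 'Q' (after the try/except). Output: BCQ

Answer: BCQ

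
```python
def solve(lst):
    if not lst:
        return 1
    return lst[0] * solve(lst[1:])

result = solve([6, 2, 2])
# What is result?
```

Product over [6, 2, 2] = 6 * 2 * 2 = 24

Answer: 24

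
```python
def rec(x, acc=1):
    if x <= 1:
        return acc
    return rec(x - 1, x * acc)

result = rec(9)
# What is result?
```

Accumulator trace (n, acc): (9, 1) -> (8, 9) -> (7, 72) -> (6, 504) -> (5, 3024) -> (4, 15120) -> (3, 60480) -> (2, 181440) -> (1, 362880) -> return 362880

Answer: 362880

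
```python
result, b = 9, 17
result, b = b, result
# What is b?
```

Trace:
`result, b = 9, 17` → result = 9; b = 17
`result, b = b, result` → result = 17; b = 9
So b = 9

Answer: 9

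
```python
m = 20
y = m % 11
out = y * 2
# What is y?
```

Trace:
`m = 20` → m = 20
`y = m % 11` → y = 9
`out = y * 2` → out = 18
So y = 9

Answer: 9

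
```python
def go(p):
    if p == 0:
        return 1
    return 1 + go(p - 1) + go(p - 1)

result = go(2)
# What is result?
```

go(p) = 1 + 2·go(p-1), go(0)=1. Closed form: (1+1)·2^2 - 1 = 7.

Answer: 7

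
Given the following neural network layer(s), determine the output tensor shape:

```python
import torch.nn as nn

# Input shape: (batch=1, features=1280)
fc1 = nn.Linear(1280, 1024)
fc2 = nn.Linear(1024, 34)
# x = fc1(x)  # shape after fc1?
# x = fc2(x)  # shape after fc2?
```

Input: (1, 1280) -> after fc1: (1, 1024) -> Output: (1, 34)

Answer: (1, 34)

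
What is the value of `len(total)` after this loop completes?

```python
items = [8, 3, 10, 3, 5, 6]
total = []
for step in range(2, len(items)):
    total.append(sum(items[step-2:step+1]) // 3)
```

Number of 3-element averages
`total` takes the values: [] → [7] → [7, 5] → [7, 5, 6] → [7, 5, 6, 4]
So `len(total)` = 4

Answer: 4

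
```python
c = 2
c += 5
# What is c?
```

Trace:
`c = 2` → c = 2
`c += 5` → c = 7
So c = 7

Answer: 7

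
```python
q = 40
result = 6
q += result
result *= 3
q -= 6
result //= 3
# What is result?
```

Trace:
`q = 40` → q = 40
`result = 6` → result = 6
`q += result` → q = 46
`result *= 3` → result = 18
`q -= 6` → q = 40
`result //= 3` → result = 6
So result = 6

Answer: 6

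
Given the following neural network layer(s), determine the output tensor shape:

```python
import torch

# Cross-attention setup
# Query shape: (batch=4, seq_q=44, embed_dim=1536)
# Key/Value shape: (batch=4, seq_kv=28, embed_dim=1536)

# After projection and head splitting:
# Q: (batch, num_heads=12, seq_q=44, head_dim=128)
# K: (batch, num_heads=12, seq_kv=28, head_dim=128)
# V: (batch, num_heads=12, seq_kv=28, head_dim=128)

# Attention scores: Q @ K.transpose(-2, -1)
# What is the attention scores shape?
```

Input: (4, 44, 1536) -> Output: (4, 12, 44, 28)

Answer: (4, 12, 44, 28)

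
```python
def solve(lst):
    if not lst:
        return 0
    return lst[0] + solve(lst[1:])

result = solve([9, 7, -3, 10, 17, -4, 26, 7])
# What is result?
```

9 + 7 + (-3) + 10 + 17 + (-4) + 26 + 7 + 0 = 69

Answer: 69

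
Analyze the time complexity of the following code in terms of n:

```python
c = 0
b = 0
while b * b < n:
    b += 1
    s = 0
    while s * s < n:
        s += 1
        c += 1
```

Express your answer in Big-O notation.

Each loop level contributes: √n × √n. Multiplying the contributions gives O(n).

Answer: O(n)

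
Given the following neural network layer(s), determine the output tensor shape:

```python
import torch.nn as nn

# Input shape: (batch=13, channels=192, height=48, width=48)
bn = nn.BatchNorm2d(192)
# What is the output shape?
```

Input: (13, 192, 48, 48) -> Output: (13, 192, 48, 48)

Answer: (13, 192, 48, 48)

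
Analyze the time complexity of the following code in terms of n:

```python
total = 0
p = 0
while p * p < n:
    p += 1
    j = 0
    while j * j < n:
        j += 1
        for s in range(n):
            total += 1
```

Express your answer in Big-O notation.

Each loop level contributes: √n × √n × n. Multiplying the contributions gives O(n^2).

Answer: O(n^2)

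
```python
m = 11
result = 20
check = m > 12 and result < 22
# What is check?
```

Trace:
`m = 11` → m = 11
`result = 20` → result = 20
`check = m > 12 and result < 22` → check = False
So check = False

Answer: False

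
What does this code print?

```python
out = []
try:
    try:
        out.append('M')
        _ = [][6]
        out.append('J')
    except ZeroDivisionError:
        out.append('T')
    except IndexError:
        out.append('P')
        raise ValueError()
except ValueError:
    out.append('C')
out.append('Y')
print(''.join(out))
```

Execution trace: 'M' (inner try body) → 'P' (inner except IndexError) → 'C' (outer except ValueError) → 'Y' (after the try/except). Output: MPCY

Answer: MPCY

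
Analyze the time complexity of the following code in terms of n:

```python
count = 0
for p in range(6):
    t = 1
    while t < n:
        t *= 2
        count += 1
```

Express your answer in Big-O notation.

Each loop level contributes: 1 × log n. Multiplying the contributions gives O(log n).

Answer: O(log n)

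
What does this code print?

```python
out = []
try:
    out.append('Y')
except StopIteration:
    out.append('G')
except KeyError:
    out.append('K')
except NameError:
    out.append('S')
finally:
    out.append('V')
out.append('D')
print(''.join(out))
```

Execution trace: 'Y' (try body, no exception) → 'V' (finally) → 'D' (after the try/except). Output: YVD

Answer: YVD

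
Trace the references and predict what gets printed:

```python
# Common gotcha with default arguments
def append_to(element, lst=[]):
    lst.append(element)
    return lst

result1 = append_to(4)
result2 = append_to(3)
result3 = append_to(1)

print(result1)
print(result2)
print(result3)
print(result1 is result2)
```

Key concept: mutable default argument gotcha.
Step by step:
`result1 = append_to(4)` → result1 = [4]
`result2 = append_to(3)` → result1 = [4, 3] (same object as result2); result2 = [4, 3] (same object as result1)
`result3 = append_to(1)` → result1 = [4, 3, 1] (same object as result2, result3); result2 = [4, 3, 1] (same object as result1, result3); result3 = [4, 3, 1] (same object as result1, result2)
`print(result1)` → prints [4, 3, 1]
`print(result2)` → prints [4, 3, 1]
`print(result3)` → prints [4, 3, 1]
`print(result1 is result2)` → prints True

Answer:
[4, 3, 1]
[4, 3, 1]
[4, 3, 1]
True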